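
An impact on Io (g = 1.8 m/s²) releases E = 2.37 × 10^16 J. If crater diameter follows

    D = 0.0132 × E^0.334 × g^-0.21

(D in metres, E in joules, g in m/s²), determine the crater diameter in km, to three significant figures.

E^0.334 = (2.37 × 10^16)^0.334 = 2.946 × 10^5
g^-0.21 = 1.8^-0.21 = 0.8839
D = 0.0132 × 2.946 × 10^5 × 0.8839 = 3437 m
   = 3.437 km

D ≈ 3.44 km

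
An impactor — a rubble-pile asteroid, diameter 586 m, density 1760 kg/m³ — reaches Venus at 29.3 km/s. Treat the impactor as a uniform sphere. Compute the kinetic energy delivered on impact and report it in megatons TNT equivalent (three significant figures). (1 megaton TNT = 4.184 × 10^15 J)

E ≈ 19000 Mt TNT

v = 29300 m/s.
Mass m = (π/6) ρ d³ = (π/6) × 1760 × (586)³ = 1.854 × 10^11 kg
E = ½ m v² = 0.5 × 1.854 × 10^11 × (29300)² = 7.958 × 10^19 J
   = 7.958 × 10^19 / 4.184×10^15 = 19020 Mt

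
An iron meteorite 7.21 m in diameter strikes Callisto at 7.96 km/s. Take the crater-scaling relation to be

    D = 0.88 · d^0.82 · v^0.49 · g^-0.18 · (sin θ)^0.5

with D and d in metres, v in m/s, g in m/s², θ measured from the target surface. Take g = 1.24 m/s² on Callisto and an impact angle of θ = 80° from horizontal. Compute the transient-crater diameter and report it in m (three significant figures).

In SI units: v = 7960 m/s.
d^0.82 = 7.21^0.82 = 5.053
v^0.49 = 7960^0.49 = 81.55
g^-0.18 = 1.24^-0.18 = 0.9620
(sin 80°)^0.5 = 0.9848^0.5 = 0.9924
D = 0.88 × 5.053 × 81.55 × 0.9620 × 0.9924 = 346.2 m

D ≈ 346 m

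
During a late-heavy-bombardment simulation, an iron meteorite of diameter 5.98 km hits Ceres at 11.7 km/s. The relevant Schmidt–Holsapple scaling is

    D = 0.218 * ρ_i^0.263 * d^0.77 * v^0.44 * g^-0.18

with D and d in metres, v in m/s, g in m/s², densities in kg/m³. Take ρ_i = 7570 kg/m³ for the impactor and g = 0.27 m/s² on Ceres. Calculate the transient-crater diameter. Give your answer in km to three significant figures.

In SI units: d = 5980 m, v = 11700 m/s.
ρ_i^0.263 = 7570^0.263 = 10.48
d^0.77 = 5980^0.77 = 809.2
v^0.44 = 11700^0.44 = 61.66
g^-0.18 = 0.27^-0.18 = 1.266
D = 0.218 × 10.48 × 809.2 × 61.66 × 1.266 = 1.443 × 10^5 m
   = 144.3 km

D ≈ 144 km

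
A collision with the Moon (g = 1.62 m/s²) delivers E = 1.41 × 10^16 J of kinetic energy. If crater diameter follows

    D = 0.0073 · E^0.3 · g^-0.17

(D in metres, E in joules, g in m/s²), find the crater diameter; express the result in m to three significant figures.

D ≈ 470 m

E^0.3 = (1.41 × 10^16)^0.3 = 6.995 × 10^4
g^-0.17 = 1.62^-0.17 = 0.9213
D = 0.0073 × 6.995 × 10^4 × 0.9213 = 470.4 m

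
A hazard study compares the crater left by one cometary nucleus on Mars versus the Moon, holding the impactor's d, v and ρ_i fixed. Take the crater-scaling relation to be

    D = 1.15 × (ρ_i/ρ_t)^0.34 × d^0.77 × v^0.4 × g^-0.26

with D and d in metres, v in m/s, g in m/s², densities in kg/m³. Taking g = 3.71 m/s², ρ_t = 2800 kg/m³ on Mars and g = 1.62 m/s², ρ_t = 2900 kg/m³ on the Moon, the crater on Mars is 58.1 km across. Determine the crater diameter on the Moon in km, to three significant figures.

D ≈ 71.2 km

The impactor-only factors (d, v, ρ_i) cancel in the ratio, leaving D_Moon/D_Mars = (g_Moon/g_Mars)^-0.26 · (ρ_t,Mars/ρ_t,Moon)^0.34.
(1.62/3.71)^-0.26 = 0.4367^-0.26 = 1.240
(2800/2900)^0.34 = 0.9655^0.34 = 0.9881
Ratio = 1.240 × 0.9881 = 1.225
D_Moon = 1.225 × 58.1 km = 71.2 km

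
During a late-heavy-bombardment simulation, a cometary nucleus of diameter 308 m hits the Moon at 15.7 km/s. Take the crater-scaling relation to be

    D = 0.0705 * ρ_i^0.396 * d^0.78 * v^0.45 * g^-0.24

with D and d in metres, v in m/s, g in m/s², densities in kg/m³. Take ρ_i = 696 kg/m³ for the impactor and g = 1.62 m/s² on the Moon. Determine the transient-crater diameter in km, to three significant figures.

D ≈ 5.66 km

In SI units: v = 15700 m/s.
ρ_i^0.396 = 696^0.396 = 13.36
d^0.78 = 308^0.78 = 87.31
v^0.45 = 15700^0.45 = 77.30
g^-0.24 = 1.62^-0.24 = 0.8907
D = 0.0705 × 13.36 × 87.31 × 77.30 × 0.8907 = 5662 m
   = 5.662 km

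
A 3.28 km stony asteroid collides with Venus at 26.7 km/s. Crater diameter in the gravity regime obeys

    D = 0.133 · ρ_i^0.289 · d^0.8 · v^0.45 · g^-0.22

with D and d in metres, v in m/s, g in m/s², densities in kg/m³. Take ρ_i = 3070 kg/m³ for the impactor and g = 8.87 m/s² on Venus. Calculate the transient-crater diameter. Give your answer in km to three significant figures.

In SI units: d = 3280 m, v = 26700 m/s.
ρ_i^0.289 = 3070^0.289 = 10.18
d^0.8 = 3280^0.8 = 649.7
v^0.45 = 26700^0.45 = 98.16
g^-0.22 = 8.87^-0.22 = 0.6187
D = 0.133 × 10.18 × 649.7 × 98.16 × 0.6187 = 53423 m
   = 53.42 km

D ≈ 53.4 km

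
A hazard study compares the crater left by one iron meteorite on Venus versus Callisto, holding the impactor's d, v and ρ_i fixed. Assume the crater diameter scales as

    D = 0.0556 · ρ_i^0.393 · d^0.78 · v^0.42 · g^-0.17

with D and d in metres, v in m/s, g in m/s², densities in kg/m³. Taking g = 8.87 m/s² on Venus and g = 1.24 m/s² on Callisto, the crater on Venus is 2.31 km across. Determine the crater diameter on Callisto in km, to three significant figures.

All impactor-dependent factors cancel in the ratio, leaving D_Callisto/D_Venus = (g_Callisto/g_Venus)^-0.17.
(1.24/8.87)^-0.17 = 0.1398^-0.17 = 1.397
D_Callisto = 1.397 × 2.31 km = 3.23 km

D ≈ 3.23 km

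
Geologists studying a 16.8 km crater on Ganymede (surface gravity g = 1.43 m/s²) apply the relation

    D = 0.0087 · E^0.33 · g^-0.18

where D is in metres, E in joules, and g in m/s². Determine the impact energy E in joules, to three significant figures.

E ≈ 1.36 × 10^19 J

Rearranging: E = [D / (0.0087 · g^-0.18)]^(1/0.33).
D = 16800 m.
g^-0.18 = 1.43^-0.18 = 0.9376
D / (0.0087 × 0.9376) = 16800 / (8.157 × 10^-3) = 2.060 × 10^6
E = (2.060 × 10^6)^3.0303 = 1.358 × 10^19 J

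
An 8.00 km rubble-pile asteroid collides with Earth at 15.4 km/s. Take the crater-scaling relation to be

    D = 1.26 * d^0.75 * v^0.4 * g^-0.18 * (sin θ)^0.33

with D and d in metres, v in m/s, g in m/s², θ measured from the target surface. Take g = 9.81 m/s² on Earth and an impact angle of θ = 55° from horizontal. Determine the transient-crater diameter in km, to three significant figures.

In SI units: d = 8000 m, v = 15400 m/s.
d^0.75 = 8000^0.75 = 845.9
v^0.4 = 15400^0.4 = 47.32
g^-0.18 = 9.81^-0.18 = 0.6630
(sin 55°)^0.33 = 0.8192^0.33 = 0.9363
D = 1.26 × 845.9 × 47.32 × 0.6630 × 0.9363 = 31309 m
   = 31.31 km

D ≈ 31.3 km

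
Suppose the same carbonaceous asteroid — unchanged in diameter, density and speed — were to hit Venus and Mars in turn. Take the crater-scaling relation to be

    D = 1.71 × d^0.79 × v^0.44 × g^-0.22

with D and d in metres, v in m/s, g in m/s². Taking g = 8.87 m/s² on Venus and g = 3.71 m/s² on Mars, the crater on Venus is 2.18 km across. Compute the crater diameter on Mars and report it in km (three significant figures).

All impactor-dependent factors cancel in the ratio, leaving D_Mars/D_Venus = (g_Mars/g_Venus)^-0.22.
(3.71/8.87)^-0.22 = 0.4183^-0.22 = 1.211
D_Mars = 1.211 × 2.18 km = 2.64 km

D ≈ 2.64 km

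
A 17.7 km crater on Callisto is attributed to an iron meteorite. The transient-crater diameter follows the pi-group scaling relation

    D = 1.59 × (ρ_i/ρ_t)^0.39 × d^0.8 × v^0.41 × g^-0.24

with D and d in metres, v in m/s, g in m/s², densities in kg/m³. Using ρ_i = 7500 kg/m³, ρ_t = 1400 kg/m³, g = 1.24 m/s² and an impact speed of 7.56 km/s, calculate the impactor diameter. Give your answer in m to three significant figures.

Rearranging for d: d = [D / (1.59 · (7500/1400)^0.39 · 7560^0.41 · 1.24^-0.24)]^(1/0.8).
D = 17700 m.
(7500/1400)^0.39 = 1.924
7560^0.41 = 38.92
1.24^-0.24 = 0.9497
Denominator = 1.59 × 1.924 × 38.92 × 0.9497 = 113.1
D / 113.1 = 17700 / 113.1 = 156.5
d = 156.5^(1/0.8) = 156.5^1.25 = 553.5 m

d ≈ 554 m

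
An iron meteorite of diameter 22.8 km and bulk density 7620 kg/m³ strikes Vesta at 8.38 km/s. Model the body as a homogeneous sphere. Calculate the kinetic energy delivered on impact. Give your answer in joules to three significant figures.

E ≈ 1.66 × 10^24 J

d = 22800 m; v = 8380 m/s.
Mass m = (π/6) ρ d³ = (π/6) × 7620 × (22800)³ = 4.729 × 10^16 kg
E = ½ m v² = 0.5 × 4.729 × 10^16 × (8380)² = 1.660 × 10^24 J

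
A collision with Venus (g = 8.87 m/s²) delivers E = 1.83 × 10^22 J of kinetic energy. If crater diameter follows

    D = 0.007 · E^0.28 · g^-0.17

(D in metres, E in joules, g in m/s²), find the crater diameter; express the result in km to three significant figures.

E^0.28 = (1.83 × 10^22)^0.28 = 1.712 × 10^6
g^-0.17 = 8.87^-0.17 = 0.6900
D = 0.007 × 1.712 × 10^6 × 0.6900 = 8269 m
   = 8.269 km

D ≈ 8.27 km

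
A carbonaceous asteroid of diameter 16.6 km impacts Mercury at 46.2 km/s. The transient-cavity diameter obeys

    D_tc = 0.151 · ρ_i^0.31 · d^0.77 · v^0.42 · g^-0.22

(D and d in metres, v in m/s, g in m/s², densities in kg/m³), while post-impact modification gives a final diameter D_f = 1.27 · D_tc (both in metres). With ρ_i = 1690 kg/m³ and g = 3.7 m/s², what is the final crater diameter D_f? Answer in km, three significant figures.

D_f ≈ 233 km

In SI: d = 16600 m, v = 46200 m/s.
ρ_i^0.31 = 1690^0.31 = 10.01
d^0.77 = 16600^0.77 = 1776
v^0.42 = 46200^0.42 = 91.02
g^-0.22 = 3.7^-0.22 = 0.7499
D_tc = 0.151 × 10.01 × 1776 × 91.02 × 0.7499 = 1.832 × 10^5 m
D_f = 1.27 × 1.832 × 10^5 = 2.327 × 10^5 m
     = 232.7 km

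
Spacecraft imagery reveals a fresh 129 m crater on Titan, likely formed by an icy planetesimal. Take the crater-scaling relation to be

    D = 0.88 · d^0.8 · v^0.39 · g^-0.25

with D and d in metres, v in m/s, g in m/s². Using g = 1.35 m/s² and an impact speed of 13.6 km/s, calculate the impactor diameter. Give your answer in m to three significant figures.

Rearranging for d: d = [D / (0.88 · 13600^0.39 · 1.35^-0.25)]^(1/0.8).
13600^0.39 = 40.93
1.35^-0.25 = 0.9277
Denominator = 0.88 × 40.93 × 0.9277 = 33.41
D / 33.41 = 129 / 33.41 = 3.861
d = 3.861^(1/0.8) = 3.861^1.25 = 5.412 m

d ≈ 5.41 m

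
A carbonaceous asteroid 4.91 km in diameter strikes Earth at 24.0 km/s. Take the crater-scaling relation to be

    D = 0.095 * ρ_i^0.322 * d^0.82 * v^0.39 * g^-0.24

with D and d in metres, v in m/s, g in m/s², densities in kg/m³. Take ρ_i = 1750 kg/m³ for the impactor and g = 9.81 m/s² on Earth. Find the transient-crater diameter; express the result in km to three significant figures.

In SI units: d = 4910 m, v = 24000 m/s.
ρ_i^0.322 = 1750^0.322 = 11.07
d^0.82 = 4910^0.82 = 1063
v^0.39 = 24000^0.39 = 51.08
g^-0.24 = 9.81^-0.24 = 0.5781
D = 0.095 × 11.07 × 1063 × 51.08 × 0.5781 = 33011 m
   = 33.01 km

D ≈ 33.0 km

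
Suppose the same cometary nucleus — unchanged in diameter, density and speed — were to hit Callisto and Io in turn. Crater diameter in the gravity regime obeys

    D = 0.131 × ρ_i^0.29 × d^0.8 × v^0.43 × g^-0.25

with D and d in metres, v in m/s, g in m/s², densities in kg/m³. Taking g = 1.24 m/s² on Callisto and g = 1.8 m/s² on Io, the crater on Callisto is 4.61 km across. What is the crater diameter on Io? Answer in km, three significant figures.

D ≈ 4.20 km

All impactor-dependent factors cancel in the ratio, leaving D_Io/D_Callisto = (g_Io/g_Callisto)^-0.25.
(1.8/1.24)^-0.25 = 1.452^-0.25 = 0.9110
D_Io = 0.9110 × 4.61 km = 4.20 km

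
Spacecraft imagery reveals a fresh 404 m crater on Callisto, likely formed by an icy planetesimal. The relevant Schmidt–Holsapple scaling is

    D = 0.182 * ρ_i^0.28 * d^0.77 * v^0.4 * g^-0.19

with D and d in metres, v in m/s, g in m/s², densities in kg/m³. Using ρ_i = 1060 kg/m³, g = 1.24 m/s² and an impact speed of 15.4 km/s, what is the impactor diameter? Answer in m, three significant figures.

Rearranging for d: d = [D / (0.182 · 1060^0.28 · 15400^0.4 · 1.24^-0.19)]^(1/0.77).
1060^0.28 = 7.032
15400^0.4 = 47.32
1.24^-0.19 = 0.9600
Denominator = 0.182 × 7.032 × 47.32 × 0.9600 = 58.14
D / 58.14 = 404 / 58.14 = 6.949
d = 6.949^(1/0.77) = 6.949^1.2987 = 12.40 m

d ≈ 12.4 m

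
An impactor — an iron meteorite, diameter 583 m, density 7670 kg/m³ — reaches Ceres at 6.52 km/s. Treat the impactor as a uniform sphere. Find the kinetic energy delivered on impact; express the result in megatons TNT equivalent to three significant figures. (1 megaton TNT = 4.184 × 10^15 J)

E ≈ 4040 Mt TNT

v = 6520 m/s.
Mass m = (π/6) ρ d³ = (π/6) × 7670 × (583)³ = 7.958 × 10^11 kg
E = ½ m v² = 0.5 × 7.958 × 10^11 × (6520)² = 1.691 × 10^19 J
   = 1.691 × 10^19 / 4.184×10^15 = 4042 Mt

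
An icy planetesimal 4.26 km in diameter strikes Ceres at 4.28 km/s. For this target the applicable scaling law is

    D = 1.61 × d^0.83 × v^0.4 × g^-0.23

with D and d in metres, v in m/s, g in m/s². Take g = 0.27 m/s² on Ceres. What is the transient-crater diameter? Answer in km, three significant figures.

D ≈ 63.5 km

In SI units: d = 4260 m, v = 4280 m/s.
d^0.83 = 4260^0.83 = 1029
v^0.4 = 4280^0.4 = 28.35
g^-0.23 = 0.27^-0.23 = 1.351
D = 1.61 × 1029 × 28.35 × 1.351 = 63453 m
   = 63.45 km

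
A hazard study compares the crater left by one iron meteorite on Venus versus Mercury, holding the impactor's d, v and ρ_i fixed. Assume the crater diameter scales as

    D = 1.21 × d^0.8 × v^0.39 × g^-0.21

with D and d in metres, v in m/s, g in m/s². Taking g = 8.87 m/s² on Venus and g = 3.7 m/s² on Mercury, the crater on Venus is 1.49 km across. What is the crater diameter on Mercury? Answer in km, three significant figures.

D ≈ 1.79 km

All impactor-dependent factors cancel in the ratio, leaving D_Mercury/D_Venus = (g_Mercury/g_Venus)^-0.21.
(3.7/8.87)^-0.21 = 0.4171^-0.21 = 1.202
D_Mercury = 1.202 × 1.49 km = 1.79 km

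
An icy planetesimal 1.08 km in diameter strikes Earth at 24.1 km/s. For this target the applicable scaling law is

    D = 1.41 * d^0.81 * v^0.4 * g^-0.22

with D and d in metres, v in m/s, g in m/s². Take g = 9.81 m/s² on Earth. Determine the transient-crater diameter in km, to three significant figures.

In SI units: d = 1080 m, v = 24100 m/s.
d^0.81 = 1080^0.81 = 286.5
v^0.4 = 24100^0.4 = 56.60
g^-0.22 = 9.81^-0.22 = 0.6051
D = 1.41 × 286.5 × 56.60 × 0.6051 = 13835 m
   = 13.84 km

D ≈ 13.8 km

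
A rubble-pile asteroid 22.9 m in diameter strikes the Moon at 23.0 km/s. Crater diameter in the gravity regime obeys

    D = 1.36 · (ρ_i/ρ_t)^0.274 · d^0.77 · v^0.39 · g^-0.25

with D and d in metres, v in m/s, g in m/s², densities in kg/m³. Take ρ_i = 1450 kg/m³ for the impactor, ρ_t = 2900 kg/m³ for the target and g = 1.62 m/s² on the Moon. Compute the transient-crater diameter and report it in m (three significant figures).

In SI units: v = 23000 m/s.
(ρ_i/ρ_t)^0.274 = (1450/2900)^0.274 = 0.8270
d^0.77 = 22.9^0.77 = 11.14
v^0.39 = 23000^0.39 = 50.24
g^-0.25 = 1.62^-0.25 = 0.8864
D = 1.36 × 0.8270 × 11.14 × 50.24 × 0.8864 = 558.0 m

D ≈ 558 m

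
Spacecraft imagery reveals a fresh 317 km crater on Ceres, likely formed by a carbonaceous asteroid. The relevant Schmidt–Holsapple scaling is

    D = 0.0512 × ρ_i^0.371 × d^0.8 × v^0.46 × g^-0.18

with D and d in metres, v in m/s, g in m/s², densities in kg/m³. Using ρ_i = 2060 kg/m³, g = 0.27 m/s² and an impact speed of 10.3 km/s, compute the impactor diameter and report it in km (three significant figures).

d ≈ 32.9 km

Rearranging for d: d = [D / (0.0512 · 2060^0.371 · 10300^0.46 · 0.27^-0.18)]^(1/0.8).
D = 317000 m.
2060^0.371 = 16.96
10300^0.46 = 70.13
0.27^-0.18 = 1.266
Denominator = 0.0512 × 16.96 × 70.13 × 1.266 = 77.10
D / 77.10 = 317000 / 77.10 = 4112
d = 4112^(1/0.8) = 4112^1.25 = 32928 m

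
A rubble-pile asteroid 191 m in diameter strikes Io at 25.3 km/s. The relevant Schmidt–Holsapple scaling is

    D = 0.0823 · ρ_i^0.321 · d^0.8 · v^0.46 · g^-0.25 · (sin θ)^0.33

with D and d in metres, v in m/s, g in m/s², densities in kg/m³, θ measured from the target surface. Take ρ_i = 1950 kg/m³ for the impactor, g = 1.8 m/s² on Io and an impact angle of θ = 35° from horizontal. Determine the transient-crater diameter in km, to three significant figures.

D ≈ 4.77 km

In SI units: v = 25300 m/s.
ρ_i^0.321 = 1950^0.321 = 11.38
d^0.8 = 191^0.8 = 66.81
v^0.46 = 25300^0.46 = 106.0
g^-0.25 = 1.8^-0.25 = 0.8633
(sin 35°)^0.33 = 0.5736^0.33 = 0.8324
D = 0.0823 × 11.38 × 66.81 × 106.0 × 0.8633 × 0.8324 = 4766 m
   = 4.766 km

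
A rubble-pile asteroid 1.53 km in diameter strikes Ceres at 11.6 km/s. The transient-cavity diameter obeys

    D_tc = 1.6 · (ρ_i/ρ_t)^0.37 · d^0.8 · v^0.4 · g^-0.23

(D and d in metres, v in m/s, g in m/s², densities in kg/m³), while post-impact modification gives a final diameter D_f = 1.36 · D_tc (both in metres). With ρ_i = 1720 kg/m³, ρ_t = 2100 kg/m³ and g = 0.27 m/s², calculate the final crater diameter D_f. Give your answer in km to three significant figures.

D_f ≈ 40.7 km

In SI: d = 1530 m, v = 11600 m/s.
(ρ_i/ρ_t)^0.37 = (1720/2100)^0.37 = 0.9288
d^0.8 = 1530^0.8 = 353.0
v^0.4 = 11600^0.4 = 42.25
g^-0.23 = 0.27^-0.23 = 1.351
D_tc = 1.6 × 0.9288 × 353.0 × 42.25 × 1.351 = 29940 m
D_f = 1.36 × 29940 = 40718 m
     = 40.72 km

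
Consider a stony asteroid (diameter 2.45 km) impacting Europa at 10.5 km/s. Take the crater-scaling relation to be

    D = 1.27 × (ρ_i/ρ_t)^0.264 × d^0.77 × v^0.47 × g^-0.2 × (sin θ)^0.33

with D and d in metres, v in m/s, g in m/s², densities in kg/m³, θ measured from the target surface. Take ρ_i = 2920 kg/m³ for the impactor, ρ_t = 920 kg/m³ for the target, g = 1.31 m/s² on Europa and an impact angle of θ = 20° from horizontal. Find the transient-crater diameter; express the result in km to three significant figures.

D ≈ 36.2 km

In SI units: d = 2450 m, v = 10500 m/s.
(ρ_i/ρ_t)^0.264 = (2920/920)^0.264 = 1.357
d^0.77 = 2450^0.77 = 407.1
v^0.47 = 10500^0.47 = 77.62
g^-0.2 = 1.31^-0.2 = 0.9474
(sin 20°)^0.33 = 0.3420^0.33 = 0.7018
D = 1.27 × 1.357 × 407.1 × 77.62 × 0.9474 × 0.7018 = 36208 m
   = 36.21 km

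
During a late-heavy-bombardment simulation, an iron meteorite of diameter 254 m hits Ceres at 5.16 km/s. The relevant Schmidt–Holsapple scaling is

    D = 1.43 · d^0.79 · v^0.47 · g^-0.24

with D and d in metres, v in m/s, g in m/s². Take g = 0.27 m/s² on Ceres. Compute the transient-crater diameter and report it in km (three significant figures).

In SI units: v = 5160 m/s.
d^0.79 = 254^0.79 = 79.40
v^0.47 = 5160^0.47 = 55.58
g^-0.24 = 0.27^-0.24 = 1.369
D = 1.43 × 79.40 × 55.58 × 1.369 = 8639 m
   = 8.639 km

D ≈ 8.64 km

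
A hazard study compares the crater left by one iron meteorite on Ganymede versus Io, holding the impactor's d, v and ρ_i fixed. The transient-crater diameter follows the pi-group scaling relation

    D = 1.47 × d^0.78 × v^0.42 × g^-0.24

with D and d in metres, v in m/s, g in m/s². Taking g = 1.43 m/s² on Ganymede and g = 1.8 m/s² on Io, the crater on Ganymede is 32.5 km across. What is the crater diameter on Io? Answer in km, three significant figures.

D ≈ 30.8 km

All impactor-dependent factors cancel in the ratio, leaving D_Io/D_Ganymede = (g_Io/g_Ganymede)^-0.24.
(1.8/1.43)^-0.24 = 1.259^-0.24 = 0.9462
D_Io = 0.9462 × 32.5 km = 30.8 km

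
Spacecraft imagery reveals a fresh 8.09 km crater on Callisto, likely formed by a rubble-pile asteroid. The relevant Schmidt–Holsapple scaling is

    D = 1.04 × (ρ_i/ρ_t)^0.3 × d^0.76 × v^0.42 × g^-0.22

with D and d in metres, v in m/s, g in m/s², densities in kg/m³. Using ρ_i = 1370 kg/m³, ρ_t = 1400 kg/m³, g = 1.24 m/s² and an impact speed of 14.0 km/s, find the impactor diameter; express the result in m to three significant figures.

d ≈ 723 m

Rearranging for d: d = [D / (1.04 · (1370/1400)^0.3 · 14000^0.42 · 1.24^-0.22)]^(1/0.76).
D = 8090 m.
(1370/1400)^0.3 = 0.9935
14000^0.42 = 55.13
1.24^-0.22 = 0.9538
Denominator = 1.04 × 0.9935 × 55.13 × 0.9538 = 54.33
D / 54.33 = 8090 / 54.33 = 148.9
d = 148.9^(1/0.76) = 148.9^1.3158 = 722.9 m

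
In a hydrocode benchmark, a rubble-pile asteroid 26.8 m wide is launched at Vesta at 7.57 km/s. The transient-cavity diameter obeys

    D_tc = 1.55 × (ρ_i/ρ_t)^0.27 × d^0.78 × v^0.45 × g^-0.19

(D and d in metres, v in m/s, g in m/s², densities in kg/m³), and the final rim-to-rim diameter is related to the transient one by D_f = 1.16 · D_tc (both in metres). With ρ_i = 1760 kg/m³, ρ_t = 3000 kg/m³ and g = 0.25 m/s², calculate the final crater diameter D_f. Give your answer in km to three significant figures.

D_f ≈ 1.47 km

v = 7570 m/s.
(ρ_i/ρ_t)^0.27 = (1760/3000)^0.27 = 0.8659
d^0.78 = 26.8^0.78 = 13.00
v^0.45 = 7570^0.45 = 55.67
g^-0.19 = 0.25^-0.19 = 1.301
D_tc = 1.55 × 0.8659 × 13.00 × 55.67 × 1.301 = 1264 m
D_f = 1.16 × 1264 = 1466 m
     = 1.466 km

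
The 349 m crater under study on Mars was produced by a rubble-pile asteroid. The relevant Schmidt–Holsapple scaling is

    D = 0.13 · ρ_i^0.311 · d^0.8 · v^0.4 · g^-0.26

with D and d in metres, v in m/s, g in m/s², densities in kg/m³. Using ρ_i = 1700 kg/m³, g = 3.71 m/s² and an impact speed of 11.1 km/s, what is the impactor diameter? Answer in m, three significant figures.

d ≈ 15.6 m

Rearranging for d: d = [D / (0.13 · 1700^0.311 · 11100^0.4 · 3.71^-0.26)]^(1/0.8).
1700^0.311 = 10.11
11100^0.4 = 41.51
3.71^-0.26 = 0.7112
Denominator = 0.13 × 10.11 × 41.51 × 0.7112 = 38.80
D / 38.80 = 349 / 38.80 = 8.995
d = 8.995^(1/0.8) = 8.995^1.25 = 15.58 m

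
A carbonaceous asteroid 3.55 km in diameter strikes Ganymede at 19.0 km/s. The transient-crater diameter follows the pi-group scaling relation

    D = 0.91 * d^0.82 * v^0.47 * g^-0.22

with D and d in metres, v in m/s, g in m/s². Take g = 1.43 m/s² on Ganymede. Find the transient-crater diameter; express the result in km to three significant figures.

D ≈ 70.3 km

In SI units: d = 3550 m, v = 19000 m/s.
d^0.82 = 3550^0.82 = 815.1
v^0.47 = 19000^0.47 = 102.6
g^-0.22 = 1.43^-0.22 = 0.9243
D = 0.91 × 815.1 × 102.6 × 0.9243 = 70342 m
   = 70.34 km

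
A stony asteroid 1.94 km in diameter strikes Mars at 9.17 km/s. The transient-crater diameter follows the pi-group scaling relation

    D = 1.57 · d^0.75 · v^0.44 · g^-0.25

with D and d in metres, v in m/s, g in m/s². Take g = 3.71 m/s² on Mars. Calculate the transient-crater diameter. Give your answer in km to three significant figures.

D ≈ 18.3 km

In SI units: d = 1940 m, v = 9170 m/s.
d^0.75 = 1940^0.75 = 292.3
v^0.44 = 9170^0.44 = 55.39
g^-0.25 = 3.71^-0.25 = 0.7205
D = 1.57 × 292.3 × 55.39 × 0.7205 = 18314 m
   = 18.31 km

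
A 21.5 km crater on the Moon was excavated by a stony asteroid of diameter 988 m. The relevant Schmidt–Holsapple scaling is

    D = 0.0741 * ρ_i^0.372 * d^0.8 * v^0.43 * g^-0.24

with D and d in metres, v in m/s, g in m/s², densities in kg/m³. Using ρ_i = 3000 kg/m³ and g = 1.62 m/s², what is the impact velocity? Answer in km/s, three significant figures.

Rearranging for v: v = [D / (0.0741 · 3000^0.372 · 988^0.8 · 1.62^-0.24)]^(1/0.43).
D = 21500 m.
3000^0.372 = 19.66
988^0.8 = 248.8
1.62^-0.24 = 0.8907
Denominator = 0.0741 × 19.66 × 248.8 × 0.8907 = 322.8
D / 322.8 = 21500 / 322.8 = 66.60
v = 66.60^(1/0.43) = 66.60^2.3256 = 17405 m/s

v ≈ 17.4 km/s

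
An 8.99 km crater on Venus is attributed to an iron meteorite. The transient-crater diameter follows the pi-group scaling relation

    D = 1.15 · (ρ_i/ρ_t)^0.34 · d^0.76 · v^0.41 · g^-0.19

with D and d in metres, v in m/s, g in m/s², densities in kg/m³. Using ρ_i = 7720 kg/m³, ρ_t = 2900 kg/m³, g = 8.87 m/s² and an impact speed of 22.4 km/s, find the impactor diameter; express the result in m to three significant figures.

d ≈ 664 m

Rearranging for d: d = [D / (1.15 · (7720/2900)^0.34 · 22400^0.41 · 8.87^-0.19)]^(1/0.76).
D = 8990 m.
(7720/2900)^0.34 = 1.395
22400^0.41 = 60.76
8.87^-0.19 = 0.6605
Denominator = 1.15 × 1.395 × 60.76 × 0.6605 = 64.38
D / 64.38 = 8990 / 64.38 = 139.6
d = 139.6^(1/0.76) = 139.6^1.3158 = 664.1 m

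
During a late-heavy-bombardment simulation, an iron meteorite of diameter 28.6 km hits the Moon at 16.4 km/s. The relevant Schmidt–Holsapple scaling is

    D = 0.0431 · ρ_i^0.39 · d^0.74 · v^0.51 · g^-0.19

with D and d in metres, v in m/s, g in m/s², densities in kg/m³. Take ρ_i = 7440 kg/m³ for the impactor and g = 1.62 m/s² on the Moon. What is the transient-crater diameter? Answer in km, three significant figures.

In SI units: d = 28600 m, v = 16400 m/s.
ρ_i^0.39 = 7440^0.39 = 32.35
d^0.74 = 28600^0.74 = 1985
v^0.51 = 16400^0.51 = 141.1
g^-0.19 = 1.62^-0.19 = 0.9124
D = 0.0431 × 32.35 × 1985 × 141.1 × 0.9124 = 3.563 × 10^5 m
   = 356.3 km

D ≈ 356 km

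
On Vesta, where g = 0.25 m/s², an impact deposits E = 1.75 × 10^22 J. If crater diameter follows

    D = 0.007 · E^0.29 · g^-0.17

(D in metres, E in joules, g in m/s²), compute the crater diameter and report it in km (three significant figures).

E^0.29 = (1.75 × 10^22)^0.29 = 2.822 × 10^6
g^-0.17 = 0.25^-0.17 = 1.266
D = 0.007 × 2.822 × 10^6 × 1.266 = 25009 m
   = 25.01 km

D ≈ 25.0 km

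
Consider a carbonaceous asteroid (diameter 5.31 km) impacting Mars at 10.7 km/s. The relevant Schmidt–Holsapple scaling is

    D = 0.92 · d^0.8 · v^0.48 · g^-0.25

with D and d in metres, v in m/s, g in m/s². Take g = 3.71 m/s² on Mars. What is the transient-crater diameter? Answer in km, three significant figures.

In SI units: d = 5310 m, v = 10700 m/s.
d^0.8 = 5310^0.8 = 955.2
v^0.48 = 10700^0.48 = 85.92
g^-0.25 = 3.71^-0.25 = 0.7205
D = 0.92 × 955.2 × 85.92 × 0.7205 = 54401 m
   = 54.40 km

D ≈ 54.4 km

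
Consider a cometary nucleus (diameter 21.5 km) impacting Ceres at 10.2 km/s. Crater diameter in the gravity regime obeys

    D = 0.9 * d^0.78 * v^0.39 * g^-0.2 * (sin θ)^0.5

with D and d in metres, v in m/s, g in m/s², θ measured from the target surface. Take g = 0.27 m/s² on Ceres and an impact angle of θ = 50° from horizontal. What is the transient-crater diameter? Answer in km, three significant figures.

In SI units: d = 21500 m, v = 10200 m/s.
d^0.78 = 21500^0.78 = 2395
v^0.39 = 10200^0.39 = 36.59
g^-0.2 = 0.27^-0.2 = 1.299
(sin 50°)^0.5 = 0.7660^0.5 = 0.8752
D = 0.9 × 2395 × 36.59 × 1.299 × 0.8752 = 89666 m
   = 89.67 km

D ≈ 89.7 km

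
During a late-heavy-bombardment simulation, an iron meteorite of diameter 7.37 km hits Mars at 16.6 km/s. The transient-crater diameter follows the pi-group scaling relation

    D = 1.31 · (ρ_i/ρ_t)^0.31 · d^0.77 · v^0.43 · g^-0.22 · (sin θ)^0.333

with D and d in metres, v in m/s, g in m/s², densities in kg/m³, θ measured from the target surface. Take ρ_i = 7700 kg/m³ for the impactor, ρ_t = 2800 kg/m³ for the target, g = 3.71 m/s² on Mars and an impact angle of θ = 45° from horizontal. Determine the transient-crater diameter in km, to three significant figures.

In SI units: d = 7370 m, v = 16600 m/s.
(ρ_i/ρ_t)^0.31 = (7700/2800)^0.31 = 1.368
d^0.77 = 7370^0.77 = 950.5
v^0.43 = 16600^0.43 = 65.26
g^-0.22 = 3.71^-0.22 = 0.7494
(sin 45°)^0.333 = 0.7071^0.333 = 0.8910
D = 1.31 × 1.368 × 950.5 × 65.26 × 0.7494 × 0.8910 = 74225 m
   = 74.22 km

D ≈ 74.2 km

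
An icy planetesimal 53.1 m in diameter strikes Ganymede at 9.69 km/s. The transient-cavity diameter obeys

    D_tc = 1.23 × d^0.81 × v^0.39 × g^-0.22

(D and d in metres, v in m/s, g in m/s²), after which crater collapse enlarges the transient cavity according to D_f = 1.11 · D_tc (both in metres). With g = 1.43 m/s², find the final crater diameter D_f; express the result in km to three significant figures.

v = 9690 m/s.
d^0.81 = 53.1^0.81 = 24.96
v^0.39 = 9690^0.39 = 35.86
g^-0.22 = 1.43^-0.22 = 0.9243
D_tc = 1.23 × 24.96 × 35.86 × 0.9243 = 1018 m
D_f = 1.11 × 1018 = 1130 m
     = 1.130 km

D_f ≈ 1.13 km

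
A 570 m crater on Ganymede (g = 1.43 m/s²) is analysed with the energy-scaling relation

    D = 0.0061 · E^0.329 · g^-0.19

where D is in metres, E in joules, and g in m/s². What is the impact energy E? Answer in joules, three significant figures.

E ≈ 1.58 × 10^15 J

Rearranging: E = [D / (0.0061 · g^-0.19)]^(1/0.329).
g^-0.19 = 1.43^-0.19 = 0.9343
D / (0.0061 × 0.9343) = 570 / (5.699 × 10^-3) = 1.000 × 10^5
E = (1.000 × 10^5)^3.0395 = 1.576 × 10^15 J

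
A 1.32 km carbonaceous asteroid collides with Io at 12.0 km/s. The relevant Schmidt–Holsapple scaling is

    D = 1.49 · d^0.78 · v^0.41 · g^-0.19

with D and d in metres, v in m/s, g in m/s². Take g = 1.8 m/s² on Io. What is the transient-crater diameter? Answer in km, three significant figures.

In SI units: d = 1320 m, v = 12000 m/s.
d^0.78 = 1320^0.78 = 271.7
v^0.41 = 12000^0.41 = 47.04
g^-0.19 = 1.8^-0.19 = 0.8943
D = 1.49 × 271.7 × 47.04 × 0.8943 = 17030 m
   = 17.03 km

D ≈ 17.0 km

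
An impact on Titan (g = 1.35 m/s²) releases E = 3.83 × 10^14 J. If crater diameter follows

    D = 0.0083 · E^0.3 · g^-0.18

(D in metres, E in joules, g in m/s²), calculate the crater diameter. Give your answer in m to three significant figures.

D ≈ 186 m

E^0.3 = (3.83 × 10^14)^0.3 = 2.371 × 10^4
g^-0.18 = 1.35^-0.18 = 0.9474
D = 0.0083 × 2.371 × 10^4 × 0.9474 = 186.4 m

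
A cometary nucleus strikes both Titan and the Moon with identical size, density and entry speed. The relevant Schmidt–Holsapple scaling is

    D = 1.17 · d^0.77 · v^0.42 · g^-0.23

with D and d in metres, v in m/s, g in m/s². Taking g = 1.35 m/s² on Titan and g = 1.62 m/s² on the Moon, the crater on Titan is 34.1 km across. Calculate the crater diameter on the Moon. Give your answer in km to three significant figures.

All impactor-dependent factors cancel in the ratio, leaving D_Moon/D_Titan = (g_Moon/g_Titan)^-0.23.
(1.62/1.35)^-0.23 = 1.200^-0.23 = 0.9589
D_Moon = 0.9589 × 34.1 km = 32.7 km

D ≈ 32.7 km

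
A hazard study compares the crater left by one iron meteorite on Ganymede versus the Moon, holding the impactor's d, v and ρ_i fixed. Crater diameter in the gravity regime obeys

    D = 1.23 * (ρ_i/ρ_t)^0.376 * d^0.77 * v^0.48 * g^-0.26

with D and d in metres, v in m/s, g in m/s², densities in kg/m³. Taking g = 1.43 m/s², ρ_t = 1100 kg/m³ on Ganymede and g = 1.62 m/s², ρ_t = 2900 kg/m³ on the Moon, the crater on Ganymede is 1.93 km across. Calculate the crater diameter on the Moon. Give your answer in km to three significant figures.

The impactor-only factors (d, v, ρ_i) cancel in the ratio, leaving D_Moon/D_Ganymede = (g_Moon/g_Ganymede)^-0.26 · (ρ_t,Ganymede/ρ_t,Moon)^0.376.
(1.62/1.43)^-0.26 = 1.133^-0.26 = 0.9681
(1100/2900)^0.376 = 0.3793^0.376 = 0.6945
Ratio = 0.9681 × 0.6945 = 0.6723
D_Moon = 0.6723 × 1.93 km = 1.30 km

D ≈ 1.30 km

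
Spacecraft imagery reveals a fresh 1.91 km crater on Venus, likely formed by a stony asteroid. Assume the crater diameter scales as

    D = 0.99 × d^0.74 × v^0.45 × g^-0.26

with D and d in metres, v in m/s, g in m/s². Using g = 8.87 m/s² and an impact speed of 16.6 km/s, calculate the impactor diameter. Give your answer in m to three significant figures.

Rearranging for d: d = [D / (0.99 · 16600^0.45 · 8.87^-0.26)]^(1/0.74).
D = 1910 m.
16600^0.45 = 79.26
8.87^-0.26 = 0.5669
Denominator = 0.99 × 79.26 × 0.5669 = 44.48
D / 44.48 = 1910 / 44.48 = 42.94
d = 42.94^(1/0.74) = 42.94^1.3514 = 160.9 m

d ≈ 161 m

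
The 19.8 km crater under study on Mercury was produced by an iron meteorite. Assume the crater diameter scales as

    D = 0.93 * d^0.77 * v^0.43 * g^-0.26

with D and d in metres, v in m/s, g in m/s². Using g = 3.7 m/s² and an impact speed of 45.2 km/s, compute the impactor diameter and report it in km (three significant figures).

d ≈ 1.63 km

Rearranging for d: d = [D / (0.93 · 45200^0.43 · 3.7^-0.26)]^(1/0.77).
D = 19800 m.
45200^0.43 = 100.4
3.7^-0.26 = 0.7117
Denominator = 0.93 × 100.4 × 0.7117 = 66.45
D / 66.45 = 19800 / 66.45 = 298.0
d = 298.0^(1/0.77) = 298.0^1.2987 = 1634 m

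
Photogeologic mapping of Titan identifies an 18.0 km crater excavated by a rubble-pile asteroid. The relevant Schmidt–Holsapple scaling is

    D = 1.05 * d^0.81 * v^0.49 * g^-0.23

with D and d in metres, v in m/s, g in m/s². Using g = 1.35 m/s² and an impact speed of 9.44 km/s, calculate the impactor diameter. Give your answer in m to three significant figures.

Rearranging for d: d = [D / (1.05 · 9440^0.49 · 1.35^-0.23)]^(1/0.81).
D = 18000 m.
9440^0.49 = 88.66
1.35^-0.23 = 0.9333
Denominator = 1.05 × 88.66 × 0.9333 = 86.88
D / 86.88 = 18000 / 86.88 = 207.2
d = 207.2^(1/0.81) = 207.2^1.2346 = 724.1 m

d ≈ 724 m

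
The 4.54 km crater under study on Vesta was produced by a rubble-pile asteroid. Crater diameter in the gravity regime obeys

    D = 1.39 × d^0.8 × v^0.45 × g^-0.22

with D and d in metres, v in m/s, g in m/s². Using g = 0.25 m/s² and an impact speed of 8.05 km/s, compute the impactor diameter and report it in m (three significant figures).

Rearranging for d: d = [D / (1.39 · 8050^0.45 · 0.25^-0.22)]^(1/0.8).
D = 4540 m.
8050^0.45 = 57.23
0.25^-0.22 = 1.357
Denominator = 1.39 × 57.23 × 1.357 = 107.9
D / 107.9 = 4540 / 107.9 = 42.08
d = 42.08^(1/0.8) = 42.08^1.25 = 107.2 m

d ≈ 107 m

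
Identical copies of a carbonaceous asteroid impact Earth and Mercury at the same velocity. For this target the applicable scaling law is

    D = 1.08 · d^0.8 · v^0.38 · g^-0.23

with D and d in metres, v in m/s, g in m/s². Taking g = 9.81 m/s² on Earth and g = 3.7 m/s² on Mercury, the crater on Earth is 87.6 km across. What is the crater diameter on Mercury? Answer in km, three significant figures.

All impactor-dependent factors cancel in the ratio, leaving D_Mercury/D_Earth = (g_Mercury/g_Earth)^-0.23.
(3.7/9.81)^-0.23 = 0.3772^-0.23 = 1.251
D_Mercury = 1.251 × 87.6 km = 110 km

D ≈ 110 km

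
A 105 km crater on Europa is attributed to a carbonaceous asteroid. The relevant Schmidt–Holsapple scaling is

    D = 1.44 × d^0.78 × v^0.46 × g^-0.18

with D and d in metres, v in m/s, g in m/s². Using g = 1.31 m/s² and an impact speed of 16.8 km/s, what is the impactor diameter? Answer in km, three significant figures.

d ≈ 5.88 km

Rearranging for d: d = [D / (1.44 · 16800^0.46 · 1.31^-0.18)]^(1/0.78).
D = 105000 m.
16800^0.46 = 87.83
1.31^-0.18 = 0.9526
Denominator = 1.44 × 87.83 × 0.9526 = 120.5
D / 120.5 = 105000 / 120.5 = 871.4
d = 871.4^(1/0.78) = 871.4^1.2821 = 5884 m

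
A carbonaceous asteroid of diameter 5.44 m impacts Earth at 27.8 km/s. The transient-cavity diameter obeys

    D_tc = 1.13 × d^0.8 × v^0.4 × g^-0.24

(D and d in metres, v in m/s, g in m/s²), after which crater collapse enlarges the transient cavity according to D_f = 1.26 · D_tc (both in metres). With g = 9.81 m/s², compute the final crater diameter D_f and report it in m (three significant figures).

D_f ≈ 191 m

v = 27800 m/s.
d^0.8 = 5.44^0.8 = 3.877
v^0.4 = 27800^0.4 = 59.93
g^-0.24 = 9.81^-0.24 = 0.5781
D_tc = 1.13 × 3.877 × 59.93 × 0.5781 = 151.8 m
D_f = 1.26 × 151.8 = 191.3 m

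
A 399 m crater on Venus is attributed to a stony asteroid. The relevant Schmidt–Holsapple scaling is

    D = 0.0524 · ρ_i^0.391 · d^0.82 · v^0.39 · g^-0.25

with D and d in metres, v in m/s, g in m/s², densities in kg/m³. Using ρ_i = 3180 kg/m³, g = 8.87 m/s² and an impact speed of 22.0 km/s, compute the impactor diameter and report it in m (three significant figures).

Rearranging for d: d = [D / (0.0524 · 3180^0.391 · 22000^0.39 · 8.87^-0.25)]^(1/0.82).
3180^0.391 = 23.41
22000^0.39 = 49.38
8.87^-0.25 = 0.5795
Denominator = 0.0524 × 23.41 × 49.38 × 0.5795 = 35.10
D / 35.10 = 399 / 35.10 = 11.37
d = 11.37^(1/0.82) = 11.37^1.2195 = 19.39 m

d ≈ 19.4 m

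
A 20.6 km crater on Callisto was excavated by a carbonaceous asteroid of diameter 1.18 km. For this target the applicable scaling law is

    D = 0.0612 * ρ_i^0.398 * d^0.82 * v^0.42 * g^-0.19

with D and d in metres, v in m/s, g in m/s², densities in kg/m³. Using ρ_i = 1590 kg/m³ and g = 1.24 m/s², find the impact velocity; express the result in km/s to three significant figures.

Rearranging for v: v = [D / (0.0612 · 1590^0.398 · 1180^0.82 · 1.24^-0.19)]^(1/0.42).
D = 20600 m.
1590^0.398 = 18.80
1180^0.82 = 330.3
1.24^-0.19 = 0.9600
Denominator = 0.0612 × 18.80 × 330.3 × 0.9600 = 364.8
D / 364.8 = 20600 / 364.8 = 56.47
v = 56.47^(1/0.42) = 56.47^2.381 = 14828 m/s

v ≈ 14.8 km/s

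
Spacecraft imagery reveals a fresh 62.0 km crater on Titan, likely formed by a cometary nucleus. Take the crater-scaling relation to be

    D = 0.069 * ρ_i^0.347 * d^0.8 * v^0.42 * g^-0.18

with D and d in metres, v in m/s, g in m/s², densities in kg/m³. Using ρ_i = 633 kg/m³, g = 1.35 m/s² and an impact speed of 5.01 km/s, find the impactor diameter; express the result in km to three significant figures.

Rearranging for d: d = [D / (0.069 · 633^0.347 · 5010^0.42 · 1.35^-0.18)]^(1/0.8).
D = 62000 m.
633^0.347 = 9.378
5010^0.42 = 35.80
1.35^-0.18 = 0.9474
Denominator = 0.069 × 9.378 × 35.80 × 0.9474 = 21.95
D / 21.95 = 62000 / 21.95 = 2825
d = 2825^(1/0.8) = 2825^1.25 = 20596 m

d ≈ 20.6 km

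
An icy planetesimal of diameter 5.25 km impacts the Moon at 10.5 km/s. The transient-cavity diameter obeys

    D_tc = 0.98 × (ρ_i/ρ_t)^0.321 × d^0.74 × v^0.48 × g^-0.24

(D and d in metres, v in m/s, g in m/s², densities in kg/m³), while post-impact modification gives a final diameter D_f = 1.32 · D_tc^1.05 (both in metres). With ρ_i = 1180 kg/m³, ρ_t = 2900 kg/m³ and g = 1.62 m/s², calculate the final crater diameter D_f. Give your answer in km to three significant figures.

D_f ≈ 69.9 km

In SI: d = 5250 m, v = 10500 m/s.
(ρ_i/ρ_t)^0.321 = (1180/2900)^0.321 = 0.7493
d^0.74 = 5250^0.74 = 566.1
v^0.48 = 10500^0.48 = 85.15
g^-0.24 = 1.62^-0.24 = 0.8907
D_tc = 0.98 × 0.7493 × 566.1 × 85.15 × 0.8907 = 31530 m
D_f = 1.32 × (31530)^1.05 = 69861 m
     = 69.86 km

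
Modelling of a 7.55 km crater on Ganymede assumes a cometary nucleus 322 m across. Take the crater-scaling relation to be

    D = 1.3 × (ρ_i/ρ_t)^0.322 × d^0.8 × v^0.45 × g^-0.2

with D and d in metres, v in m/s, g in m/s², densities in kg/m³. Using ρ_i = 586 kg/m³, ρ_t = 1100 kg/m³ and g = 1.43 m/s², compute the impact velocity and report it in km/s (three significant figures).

v ≈ 14.8 km/s

Rearranging for v: v = [D / (1.3 · (586/1100)^0.322 · 322^0.8 · 1.43^-0.2)]^(1/0.45).
D = 7550 m.
(586/1100)^0.322 = 0.8165
322^0.8 = 101.5
1.43^-0.2 = 0.9310
Denominator = 1.3 × 0.8165 × 101.5 × 0.9310 = 100.3
D / 100.3 = 7550 / 100.3 = 75.27
v = 75.27^(1/0.45) = 75.27^2.2222 = 14799 m/s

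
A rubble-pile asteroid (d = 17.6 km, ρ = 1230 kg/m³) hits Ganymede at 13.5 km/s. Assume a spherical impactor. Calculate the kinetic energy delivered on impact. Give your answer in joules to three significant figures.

E ≈ 3.20 × 10^23 J

d = 17600 m; v = 13500 m/s.
Mass m = (π/6) ρ d³ = (π/6) × 1230 × (17600)³ = 3.511 × 10^15 kg
E = ½ m v² = 0.5 × 3.511 × 10^15 × (13500)² = 3.199 × 10^23 J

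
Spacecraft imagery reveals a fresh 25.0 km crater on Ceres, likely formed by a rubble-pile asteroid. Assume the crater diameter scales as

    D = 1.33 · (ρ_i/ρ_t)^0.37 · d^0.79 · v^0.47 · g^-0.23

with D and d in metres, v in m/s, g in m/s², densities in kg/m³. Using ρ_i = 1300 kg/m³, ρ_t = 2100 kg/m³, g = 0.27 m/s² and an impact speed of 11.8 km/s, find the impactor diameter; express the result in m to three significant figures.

d ≈ 831 m

Rearranging for d: d = [D / (1.33 · (1300/2100)^0.37 · 11800^0.47 · 0.27^-0.23)]^(1/0.79).
D = 25000 m.
(1300/2100)^0.37 = 0.8374
11800^0.47 = 81.99
0.27^-0.23 = 1.351
Denominator = 1.33 × 0.8374 × 81.99 × 1.351 = 123.4
D / 123.4 = 25000 / 123.4 = 202.6
d = 202.6^(1/0.79) = 202.6^1.2658 = 831.3 m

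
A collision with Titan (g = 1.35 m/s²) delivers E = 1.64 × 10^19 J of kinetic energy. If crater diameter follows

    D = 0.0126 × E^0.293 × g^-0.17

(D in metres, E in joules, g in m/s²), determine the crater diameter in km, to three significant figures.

E^0.293 = (1.64 × 10^19)^0.293 = 4.265 × 10^5
g^-0.17 = 1.35^-0.17 = 0.9503
D = 0.0126 × 4.265 × 10^5 × 0.9503 = 5107 m
   = 5.107 km

D ≈ 5.11 km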